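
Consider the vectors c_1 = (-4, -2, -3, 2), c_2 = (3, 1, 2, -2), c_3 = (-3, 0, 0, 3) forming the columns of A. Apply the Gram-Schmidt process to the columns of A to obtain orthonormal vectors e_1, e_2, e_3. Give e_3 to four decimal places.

c_1 = (-4, -2, -3, 2); ‖c_1‖ = 5.7446, so e_1 = (-0.6963, -0.3482, -0.5222, 0.3482).
e_1·c_2 = (-0.6963)·3 + (-0.3482)·1 + (-0.5222)·2 + 0.3482·(-2) = -4.1779.
u_2 = c_2 + 4.1779·e_1 = (0.0909, -0.4545, -0.1818, -0.5455).
‖u_2‖ = 0.7385, so e_2 = (0.1231, -0.6155, -0.2462, -0.7385).
e_1·c_3 = (-0.6963)·(-3) + (-0.3482)·0 + (-0.5222)·0 + 0.3482·3 = 3.1334; e_2·c_3 = 0.1231·(-3) + (-0.6155)·0 + (-0.2462)·0 + (-0.7385)·3 = -2.5849.
u_3 = c_3 − 3.1334·e_1 + 2.5849·e_2 = (-0.5000, -0.5000, 1.0000, 0.0000).
‖u_3‖ = 1.2247, so e_3 = (-0.4082, -0.4082, 0.8165, 0.0000).

e_3 = (-0.4082, -0.4082, 0.8165, 0.0000)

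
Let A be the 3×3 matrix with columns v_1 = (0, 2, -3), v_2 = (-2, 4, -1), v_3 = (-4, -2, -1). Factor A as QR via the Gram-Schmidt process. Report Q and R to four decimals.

Q = [[0.0000, -0.5849, -0.8111], [0.5547, 0.6749, -0.4867], [-0.8321, 0.4499, -0.3244]], R = [[3.6056, 3.0509, -0.2774], [0.0000, 3.4194, 0.5399], [0.0000, 0.0000, 4.5422]]

v_1 = (0, 2, -3); ‖v_1‖ = 3.6056, so q_1 = (0.0000, 0.5547, -0.8321).
q_1·v_2 = 0.0000·(-2) + 0.5547·4 + (-0.8321)·(-1) = 3.0509.
u_2 = v_2 − 3.0509·q_1 = (-2.0000, 2.3077, 1.5385).
‖u_2‖ = 3.4194, so q_2 = (-0.5849, 0.6749, 0.4499).
q_1·v_3 = 0.0000·(-4) + 0.5547·(-2) + (-0.8321)·(-1) = -0.2774; q_2·v_3 = (-0.5849)·(-4) + 0.6749·(-2) + 0.4499·(-1) = 0.5399.
u_3 = v_3 + 0.2774·q_1 − 0.5399·q_2 = (-3.6842, -2.2105, -1.4737).
‖u_3‖ = 4.5422, so q_3 = (-0.8111, -0.4867, -0.3244).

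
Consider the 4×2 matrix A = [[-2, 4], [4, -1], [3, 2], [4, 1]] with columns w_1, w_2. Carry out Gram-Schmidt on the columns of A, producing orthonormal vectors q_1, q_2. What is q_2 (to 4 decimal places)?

w_1 = (-2, 4, 3, 4); ‖w_1‖ = 6.7082, so q_1 = (-0.2981, 0.5963, 0.4472, 0.5963).
q_1·w_2 = (-0.2981)·4 + 0.5963·(-1) + 0.4472·2 + 0.5963·1 = -0.2981.
u_2 = w_2 + 0.2981·q_1 = (3.9111, -0.8222, 2.1333, 1.1778).
‖u_2‖ = 4.6809, so q_2 = (0.8355, -0.1757, 0.4557, 0.2516).

q_2 = (0.8355, -0.1757, 0.4557, 0.2516)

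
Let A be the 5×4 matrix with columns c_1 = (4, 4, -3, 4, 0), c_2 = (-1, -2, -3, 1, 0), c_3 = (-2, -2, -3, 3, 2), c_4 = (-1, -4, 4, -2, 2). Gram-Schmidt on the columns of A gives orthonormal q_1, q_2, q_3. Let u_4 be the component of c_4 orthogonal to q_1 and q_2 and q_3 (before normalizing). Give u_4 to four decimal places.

u_4 = (2.1113, -1.8577, 0.6003, 0.1966, 0.8590)

c_1 = (4, 4, -3, 4, 0); ‖c_1‖ = 7.5498, so q_1 = (0.5298, 0.5298, -0.3974, 0.5298, 0.0000).
q_1·c_2 = 0.5298·(-1) + 0.5298·(-2) + (-0.3974)·(-3) + 0.5298·1 + 0.0000·0 = 0.1325.
u_2 = c_2 − 0.1325·q_1 = (-1.0702, -2.0702, -2.9474, 0.9298, 0.0000).
‖u_2‖ = 3.8707, so q_2 = (-0.2765, -0.5348, -0.7615, 0.2402, 0.0000).
q_1·c_3 = 0.5298·(-2) + 0.5298·(-2) + (-0.3974)·(-3) + 0.5298·3 + 0.0000·2 = 0.6623; q_2·c_3 = (-0.2765)·(-2) + (-0.5348)·(-2) + (-0.7615)·(-3) + 0.2402·3 + 0.0000·2 = 4.6276.
u_3 = c_3 − 0.6623·q_1 − 4.6276·q_2 = (-1.0714, 0.1241, 0.7869, 1.5375, 2.0000).
‖u_3‖ = 2.8542, so q_3 = (-0.3754, 0.0435, 0.2757, 0.5387, 0.7007).
q_1·c_4 = 0.5298·(-1) + 0.5298·(-4) + (-0.3974)·4 + 0.5298·(-2) + 0.0000·2 = -5.2981; q_2·c_4 = (-0.2765)·(-1) + (-0.5348)·(-4) + (-0.7615)·4 + 0.2402·(-2) + 0.0000·2 = -1.1105; q_3·c_4 = (-0.3754)·(-1) + 0.0435·(-4) + 0.2757·4 + 0.5387·(-2) + 0.7007·2 = 1.6283.
u_4 = c_4 + 5.2981·q_1 + 1.1105·q_2 − 1.6283·q_3 = (2.1113, -1.8577, 0.6003, 0.1966, 0.8590).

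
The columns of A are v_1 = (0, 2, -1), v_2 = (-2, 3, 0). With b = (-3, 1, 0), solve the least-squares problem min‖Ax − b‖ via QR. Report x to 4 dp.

x = (-0.9655, 1.1379)

e_1 = v_1/‖v_1‖ = (0, 2, -1)/2.2361 = (0.0000, 0.8944, -0.4472).
r_{12} = e_1·v_2 = 2.6833.
u_2 = v_2 − 2.6833·e_1 = (-2.0000, 0.6000, 1.2000).
‖u_2‖ = 2.4083, so e_2 = (-0.8305, 0.2491, 0.4983).
Qᵀb = (0.8944, 2.7405).
Back-substitute: x_2 = 2.7405/2.4083 = 1.1379.
x_1 = (0.8944 − 2.6833·1.1379)/2.2361 = -0.9655.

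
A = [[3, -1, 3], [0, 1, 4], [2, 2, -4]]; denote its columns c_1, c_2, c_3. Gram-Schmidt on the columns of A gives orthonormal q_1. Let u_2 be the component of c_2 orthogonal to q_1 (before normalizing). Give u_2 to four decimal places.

q_1 = c_1/‖c_1‖ = (3, 0, 2)/3.6056 = (0.8321, 0.0000, 0.5547).
r_{12} = q_1·c_2 = 0.2774.
u_2 = c_2 − 0.2774·q_1 = (-1.2308, 1.0000, 1.8462).

u_2 = (-1.2308, 1.0000, 1.8462)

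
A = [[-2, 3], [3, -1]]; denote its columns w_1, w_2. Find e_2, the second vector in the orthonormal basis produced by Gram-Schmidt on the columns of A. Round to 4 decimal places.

w_1 = (-2, 3); ‖w_1‖ = 3.6056, so e_1 = (-0.5547, 0.8321).
e_1·w_2 = (-0.5547)·3 + 0.8321·(-1) = -2.4962.
u_2 = w_2 + 2.4962·e_1 = (1.6154, 1.0769).
‖u_2‖ = 1.9415, so e_2 = (0.8321, 0.5547).

e_2 = (0.8321, 0.5547)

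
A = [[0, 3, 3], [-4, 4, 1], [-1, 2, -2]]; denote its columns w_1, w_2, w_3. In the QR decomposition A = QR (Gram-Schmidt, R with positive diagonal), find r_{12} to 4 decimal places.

r_{12} = -4.3656

w_1 = (0, -4, -1); ‖w_1‖ = 4.1231, so q_1 = (0.0000, -0.9701, -0.2425).
r_{12} = q_1·w_2 = -4.3656.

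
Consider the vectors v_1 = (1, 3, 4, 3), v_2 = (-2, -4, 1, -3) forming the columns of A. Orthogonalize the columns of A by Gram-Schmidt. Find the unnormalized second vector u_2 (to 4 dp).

v_1 = (1, 3, 4, 3); ‖v_1‖ = 5.9161, so e_1 = (0.1690, 0.5071, 0.6761, 0.5071).
e_1·v_2 = 0.1690·(-2) + 0.5071·(-4) + 0.6761·1 + 0.5071·(-3) = -3.2116.
u_2 = v_2 + 3.2116·e_1 = (-1.4571, -2.3714, 3.1714, -1.3714).

u_2 = (-1.4571, -2.3714, 3.1714, -1.3714)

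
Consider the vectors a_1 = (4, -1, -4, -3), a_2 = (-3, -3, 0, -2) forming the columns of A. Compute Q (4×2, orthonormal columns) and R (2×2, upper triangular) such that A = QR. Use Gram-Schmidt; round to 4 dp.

Q = [[0.6172, -0.5815], [-0.1543, -0.6580], [-0.6172, -0.0612], [-0.4629, -0.4744]], R = [[6.4807, -0.4629], [0.0000, 4.6675]]

q_1 = a_1/‖a_1‖ = (4, -1, -4, -3)/6.4807 = (0.6172, -0.1543, -0.6172, -0.4629).
r_{12} = q_1·a_2 = -0.4629.
u_2 = a_2 + 0.4629·q_1 = (-2.7143, -3.0714, -0.2857, -2.2143).
‖u_2‖ = 4.6675, so q_2 = (-0.5815, -0.6580, -0.0612, -0.4744).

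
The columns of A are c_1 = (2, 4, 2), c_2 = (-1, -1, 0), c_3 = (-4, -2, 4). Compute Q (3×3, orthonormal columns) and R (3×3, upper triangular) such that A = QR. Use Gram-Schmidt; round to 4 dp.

c_1 = (2, 4, 2); ‖c_1‖ = 4.8990, so q_1 = (0.4082, 0.8165, 0.4082).
q_1·c_2 = 0.4082·(-1) + 0.8165·(-1) + 0.4082·0 = -1.2247.
u_2 = c_2 + 1.2247·q_1 = (-0.5000, 0.0000, 0.5000).
‖u_2‖ = 0.7071, so q_2 = (-0.7071, 0.0000, 0.7071).
q_1·c_3 = 0.4082·(-4) + 0.8165·(-2) + 0.4082·4 = -1.6330; q_2·c_3 = (-0.7071)·(-4) + 0.0000·(-2) + 0.7071·4 = 5.6569.
u_3 = c_3 + 1.6330·q_1 − 5.6569·q_2 = (0.6667, -0.6667, 0.6667).
‖u_3‖ = 1.1547, so q_3 = (0.5774, -0.5774, 0.5774).

Q = [[0.4082, -0.7071, 0.5774], [0.8165, 0.0000, -0.5774], [0.4082, 0.7071, 0.5774]], R = [[4.8990, -1.2247, -1.6330], [0.0000, 0.7071, 5.6569], [0.0000, 0.0000, 1.1547]]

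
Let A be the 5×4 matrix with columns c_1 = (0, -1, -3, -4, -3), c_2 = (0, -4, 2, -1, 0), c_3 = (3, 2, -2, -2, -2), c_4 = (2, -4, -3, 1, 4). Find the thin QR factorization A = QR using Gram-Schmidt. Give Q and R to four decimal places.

c_1 = (0, -1, -3, -4, -3); ‖c_1‖ = 5.9161, so e_1 = (0.0000, -0.1690, -0.5071, -0.6761, -0.5071).
e_1·c_2 = 0.0000·0 + (-0.1690)·(-4) + (-0.5071)·2 + (-0.6761)·(-1) + (-0.5071)·0 = 0.3381.
u_2 = c_2 − 0.3381·e_1 = (0.0000, -3.9429, 2.1714, -0.7714, 0.1714).
‖u_2‖ = 4.5701, so e_2 = (0.0000, -0.8628, 0.4751, -0.1688, 0.0375).
e_1·c_3 = 0.0000·3 + (-0.1690)·2 + (-0.5071)·(-2) + (-0.6761)·(-2) + (-0.5071)·(-2) = 3.0426; e_2·c_3 = 0.0000·3 + (-0.8628)·2 + 0.4751·(-2) + (-0.1688)·(-2) + 0.0375·(-2) = -2.4132.
u_3 = c_3 − 3.0426·e_1 + 2.4132·e_2 = (3.0000, 0.4323, 0.6895, -0.3502, -0.3666).
‖u_3‖ = 3.1495, so e_3 = (0.9525, 0.1373, 0.2189, -0.1112, -0.1164).
e_1·c_4 = 0.0000·2 + (-0.1690)·(-4) + (-0.5071)·(-3) + (-0.6761)·1 + (-0.5071)·4 = -0.5071; e_2·c_4 = 0.0000·2 + (-0.8628)·(-4) + 0.4751·(-3) + (-0.1688)·1 + 0.0375·4 = 2.0068; e_3·c_4 = 0.9525·2 + 0.1373·(-4) + 0.2189·(-3) + (-0.1112)·1 + (-0.1164)·4 = 0.1225.
u_4 = c_4 + 0.5071·e_1 − 2.0068·e_2 − 0.1225·e_3 = (1.8833, -2.3711, -4.2375, 1.0095, 3.6818).
‖u_4‖ = 6.4576, so e_4 = (0.2916, -0.3672, -0.6562, 0.1563, 0.5702).

Q = [[0.0000, 0.0000, 0.9525, 0.2916], [-0.1690, -0.8628, 0.1373, -0.3672], [-0.5071, 0.4751, 0.2189, -0.6562], [-0.6761, -0.1688, -0.1112, 0.1563], [-0.5071, 0.0375, -0.1164, 0.5702]], R = [[5.9161, 0.3381, 3.0426, -0.5071], [0.0000, 4.5701, -2.4132, 2.0068], [0.0000, 0.0000, 3.1495, 0.1225], [0.0000, 0.0000, 0.0000, 6.4576]]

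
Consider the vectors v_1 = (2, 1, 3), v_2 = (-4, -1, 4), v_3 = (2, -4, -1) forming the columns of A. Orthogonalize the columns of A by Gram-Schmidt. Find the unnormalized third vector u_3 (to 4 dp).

u_3 = (1.4216, -4.0618, 0.4062)

v_1 = (2, 1, 3); ‖v_1‖ = 3.7417, so e_1 = (0.5345, 0.2673, 0.8018).
e_1·v_2 = 0.5345·(-4) + 0.2673·(-1) + 0.8018·4 = 0.8018.
u_2 = v_2 − 0.8018·e_1 = (-4.4286, -1.2143, 3.3571).
‖u_2‖ = 5.6883, so e_2 = (-0.7785, -0.2135, 0.5902).
e_1·v_3 = 0.5345·2 + 0.2673·(-4) + 0.8018·(-1) = -0.8018; e_2·v_3 = (-0.7785)·2 + (-0.2135)·(-4) + 0.5902·(-1) = -1.2934.
u_3 = v_3 + 0.8018·e_1 + 1.2934·e_2 = (1.4216, -4.0618, 0.4062).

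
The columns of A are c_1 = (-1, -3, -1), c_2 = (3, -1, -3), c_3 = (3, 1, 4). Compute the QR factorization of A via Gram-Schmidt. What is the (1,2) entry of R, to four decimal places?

r_{12} = 0.9045

c_1 = (-1, -3, -1); ‖c_1‖ = 3.3166, so q_1 = (-0.3015, -0.9045, -0.3015).
r_{12} = q_1·c_2 = 0.9045.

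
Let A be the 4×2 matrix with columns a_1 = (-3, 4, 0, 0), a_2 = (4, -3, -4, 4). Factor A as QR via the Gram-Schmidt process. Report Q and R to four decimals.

Q = [[-0.6000, 0.1922], [0.8000, 0.1441], [0.0000, -0.6864], [0.0000, 0.6864]], R = [[5.0000, -4.8000], [0.0000, 5.8275]]

q_1 = a_1/‖a_1‖ = (-3, 4, 0, 0)/5.0000 = (-0.6000, 0.8000, 0.0000, 0.0000).
r_{12} = q_1·a_2 = -4.8000.
u_2 = a_2 + 4.8000·q_1 = (1.1200, 0.8400, -4.0000, 4.0000).
‖u_2‖ = 5.8275, so q_2 = (0.1922, 0.1441, -0.6864, 0.6864).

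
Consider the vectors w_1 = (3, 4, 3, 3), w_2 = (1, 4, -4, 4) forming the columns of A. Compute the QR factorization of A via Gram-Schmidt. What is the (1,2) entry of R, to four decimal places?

r_{12} = 2.8975

e_1 = w_1/‖w_1‖ = (3, 4, 3, 3)/6.5574 = (0.4575, 0.6100, 0.4575, 0.4575).
r_{12} = e_1·w_2 = 2.8975.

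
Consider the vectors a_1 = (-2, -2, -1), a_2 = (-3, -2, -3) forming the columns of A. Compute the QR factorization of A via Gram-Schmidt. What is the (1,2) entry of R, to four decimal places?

a_1 = (-2, -2, -1); ‖a_1‖ = 3.0000, so q_1 = (-0.6667, -0.6667, -0.3333).
r_{12} = q_1·a_2 = 4.3333.

r_{12} = 4.3333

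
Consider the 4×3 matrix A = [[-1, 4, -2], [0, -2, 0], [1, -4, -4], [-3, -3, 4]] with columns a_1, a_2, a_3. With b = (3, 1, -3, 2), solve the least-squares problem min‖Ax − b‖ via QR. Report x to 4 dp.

x = (-1.1420, 0.3798, -0.0130)

a_1 = (-1, 0, 1, -3); ‖a_1‖ = 3.3166, so q_1 = (-0.3015, 0.0000, 0.3015, -0.9045).
q_1·a_2 = (-0.3015)·4 + 0.0000·(-2) + 0.3015·(-4) + (-0.9045)·(-3) = 0.3015.
u_2 = a_2 − 0.3015·q_1 = (4.0909, -2.0000, -4.0909, -2.7273).
‖u_2‖ = 6.7014, so q_2 = (0.6105, -0.2984, -0.6105, -0.4070).
q_1·a_3 = (-0.3015)·(-2) + 0.0000·0 + 0.3015·(-4) + (-0.9045)·4 = -4.2212; q_2·a_3 = 0.6105·(-2) + (-0.2984)·0 + (-0.6105)·(-4) + (-0.4070)·4 = -0.4070.
u_3 = a_3 + 4.2212·q_1 + 0.4070·q_2 = (-3.0243, -0.1215, -2.9757, 0.0162).
‖u_3‖ = 4.2445, so q_3 = (-0.7125, -0.0286, -0.7011, 0.0038).
Qᵀb = (-3.6181, 2.5503, -0.0553).
Back-substitute: x_3 = -0.0553/4.2445 = -0.0130.
x_2 = (2.5503 + 0.4070·(-0.0130))/6.7014 = 0.3798.
x_1 = (-3.6181 − 0.3015·0.3798 + 4.2212·(-0.0130))/3.3166 = -1.1420.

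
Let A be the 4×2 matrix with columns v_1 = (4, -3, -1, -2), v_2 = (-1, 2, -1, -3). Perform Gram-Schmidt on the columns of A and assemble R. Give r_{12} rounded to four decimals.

r_{12} = -0.5477

q_1 = v_1/‖v_1‖ = (4, -3, -1, -2)/5.4772 = (0.7303, -0.5477, -0.1826, -0.3651).
r_{12} = q_1·v_2 = -0.5477.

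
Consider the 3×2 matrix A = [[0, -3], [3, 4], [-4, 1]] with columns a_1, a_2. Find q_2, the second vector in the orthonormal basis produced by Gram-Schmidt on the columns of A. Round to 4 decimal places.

q_2 = (-0.6196, 0.6279, 0.4709)

a_1 = (0, 3, -4); ‖a_1‖ = 5.0000, so q_1 = (0.0000, 0.6000, -0.8000).
q_1·a_2 = 0.0000·(-3) + 0.6000·4 + (-0.8000)·1 = 1.6000.
u_2 = a_2 − 1.6000·q_1 = (-3.0000, 3.0400, 2.2800).
‖u_2‖ = 4.8415, so q_2 = (-0.6196, 0.6279, 0.4709).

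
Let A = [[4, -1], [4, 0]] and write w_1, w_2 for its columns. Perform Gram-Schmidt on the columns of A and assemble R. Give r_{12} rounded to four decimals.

w_1 = (4, 4); ‖w_1‖ = 5.6569, so e_1 = (0.7071, 0.7071).
r_{12} = e_1·w_2 = -0.7071.

r_{12} = -0.7071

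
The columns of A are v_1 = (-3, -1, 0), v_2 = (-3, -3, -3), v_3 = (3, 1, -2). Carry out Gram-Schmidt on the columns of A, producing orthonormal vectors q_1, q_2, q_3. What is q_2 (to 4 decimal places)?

q_2 = (0.1690, -0.5071, -0.8452)

q_1 = v_1/‖v_1‖ = (-3, -1, 0)/3.1623 = (-0.9487, -0.3162, 0.0000).
r_{12} = q_1·v_2 = 3.7947.
u_2 = v_2 − 3.7947·q_1 = (0.6000, -1.8000, -3.0000).
‖u_2‖ = 3.5496, so q_2 = (0.1690, -0.5071, -0.8452).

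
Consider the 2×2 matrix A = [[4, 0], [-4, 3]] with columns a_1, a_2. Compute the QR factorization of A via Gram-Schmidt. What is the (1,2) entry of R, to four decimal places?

r_{12} = -2.1213

a_1 = (4, -4); ‖a_1‖ = 5.6569, so q_1 = (0.7071, -0.7071).
r_{12} = q_1·a_2 = -2.1213.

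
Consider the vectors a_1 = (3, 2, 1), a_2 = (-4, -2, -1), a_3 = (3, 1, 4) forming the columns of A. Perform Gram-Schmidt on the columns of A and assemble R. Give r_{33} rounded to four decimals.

a_1 = (3, 2, 1); ‖a_1‖ = 3.7417, so e_1 = (0.8018, 0.5345, 0.2673).
e_1·a_2 = 0.8018·(-4) + 0.5345·(-2) + 0.2673·(-1) = -4.5434.
u_2 = a_2 + 4.5434·e_1 = (-0.3571, 0.4286, 0.2143).
‖u_2‖ = 0.5976, so e_2 = (-0.5976, 0.7171, 0.3586).
e_1·a_3 = 0.8018·3 + 0.5345·1 + 0.2673·4 = 4.0089; e_2·a_3 = (-0.5976)·3 + 0.7171·1 + 0.3586·4 = 0.3586.
u_3 = a_3 − 4.0089·e_1 − 0.3586·e_2 = (0.0000, -1.4000, 2.8000).
r_{33} = ‖u_3‖ = 3.1305.

r_{33} = 3.1305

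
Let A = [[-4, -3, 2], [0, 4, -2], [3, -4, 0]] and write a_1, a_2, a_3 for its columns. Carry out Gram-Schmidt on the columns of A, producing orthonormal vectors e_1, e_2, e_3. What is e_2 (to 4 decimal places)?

e_2 = (-0.4685, 0.6247, -0.6247)

e_1 = a_1/‖a_1‖ = (-4, 0, 3)/5.0000 = (-0.8000, 0.0000, 0.6000).
r_{12} = e_1·a_2 = 0.0000.
u_2 = a_2 − 0.0000·e_1 = (-3.0000, 4.0000, -4.0000).
‖u_2‖ = 6.4031, so e_2 = (-0.4685, 0.6247, -0.6247).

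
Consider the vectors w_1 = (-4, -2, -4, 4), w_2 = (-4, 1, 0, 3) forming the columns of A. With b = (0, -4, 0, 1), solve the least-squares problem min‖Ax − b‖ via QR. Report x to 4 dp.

q_1 = w_1/‖w_1‖ = (-4, -2, -4, 4)/7.2111 = (-0.5547, -0.2774, -0.5547, 0.5547).
r_{12} = q_1·w_2 = 3.6056.
u_2 = w_2 − 3.6056·q_1 = (-2.0000, 2.0000, 2.0000, 1.0000).
‖u_2‖ = 3.6056, so q_2 = (-0.5547, 0.5547, 0.5547, 0.2774).
Qᵀb = (1.6641, -1.9415).
Back-substitute: x_2 = -1.9415/3.6056 = -0.5385.
x_1 = (1.6641 − 3.6056·(-0.5385))/7.2111 = 0.5000.

x = (0.5000, -0.5385)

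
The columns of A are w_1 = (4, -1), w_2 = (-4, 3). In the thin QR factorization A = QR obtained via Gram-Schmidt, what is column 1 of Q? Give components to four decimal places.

e_1 = w_1/‖w_1‖ = (4, -1)/4.1231 = (0.9701, -0.2425).

e_1 = (0.9701, -0.2425)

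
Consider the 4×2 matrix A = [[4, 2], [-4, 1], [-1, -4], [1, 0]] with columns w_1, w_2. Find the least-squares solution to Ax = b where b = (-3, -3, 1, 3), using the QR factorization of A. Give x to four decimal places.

w_1 = (4, -4, -1, 1); ‖w_1‖ = 5.8310, so q_1 = (0.6860, -0.6860, -0.1715, 0.1715).
q_1·w_2 = 0.6860·2 + (-0.6860)·1 + (-0.1715)·(-4) + 0.1715·0 = 1.3720.
u_2 = w_2 − 1.3720·q_1 = (1.0588, 1.9412, -3.7647, -0.2353).
‖u_2‖ = 4.3724, so q_2 = (0.2422, 0.4440, -0.8610, -0.0538).
Qᵀb = (0.3430, -3.0808).
Back-substitute: x_2 = -3.0808/4.3724 = -0.7046.
x_1 = (0.3430 − 1.3720·(-0.7046))/5.8310 = 0.2246.

x = (0.2246, -0.7046)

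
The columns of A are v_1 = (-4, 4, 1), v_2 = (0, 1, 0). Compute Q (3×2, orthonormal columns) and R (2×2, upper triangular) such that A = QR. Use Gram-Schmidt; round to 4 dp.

Q = [[-0.6963, 0.6755], [0.6963, 0.7177], [0.1741, -0.1689]], R = [[5.7446, 0.6963], [0.0000, 0.7177]]

v_1 = (-4, 4, 1); ‖v_1‖ = 5.7446, so e_1 = (-0.6963, 0.6963, 0.1741).
e_1·v_2 = (-0.6963)·0 + 0.6963·1 + 0.1741·0 = 0.6963.
u_2 = v_2 − 0.6963·e_1 = (0.4848, 0.5152, -0.1212).
‖u_2‖ = 0.7177, so e_2 = (0.6755, 0.7177, -0.1689).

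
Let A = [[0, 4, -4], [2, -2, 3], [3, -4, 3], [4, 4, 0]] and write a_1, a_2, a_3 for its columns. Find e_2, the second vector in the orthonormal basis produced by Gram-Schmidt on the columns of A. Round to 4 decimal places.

e_2 = (0.5547, -0.2774, -0.5547, 0.5547)

a_1 = (0, 2, 3, 4); ‖a_1‖ = 5.3852, so e_1 = (0.0000, 0.3714, 0.5571, 0.7428).
e_1·a_2 = 0.0000·4 + 0.3714·(-2) + 0.5571·(-4) + 0.7428·4 = 0.0000.
u_2 = a_2 + 0.0000·e_1 = (4.0000, -2.0000, -4.0000, 4.0000).
‖u_2‖ = 7.2111, so e_2 = (0.5547, -0.2774, -0.5547, 0.5547).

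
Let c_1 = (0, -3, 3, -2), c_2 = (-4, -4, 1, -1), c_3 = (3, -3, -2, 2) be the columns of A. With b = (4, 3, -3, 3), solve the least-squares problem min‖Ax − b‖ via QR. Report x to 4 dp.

c_1 = (0, -3, 3, -2); ‖c_1‖ = 4.6904, so e_1 = (0.0000, -0.6396, 0.6396, -0.4264).
e_1·c_2 = 0.0000·(-4) + (-0.6396)·(-4) + 0.6396·1 + (-0.4264)·(-1) = 3.6244.
u_2 = c_2 − 3.6244·e_1 = (-4.0000, -1.6818, -1.3182, 0.5455).
‖u_2‖ = 4.5677, so e_2 = (-0.8757, -0.3682, -0.2886, 0.1194).
e_1·c_3 = 0.0000·3 + (-0.6396)·(-3) + 0.6396·(-2) + (-0.4264)·2 = -0.2132; e_2·c_3 = (-0.8757)·3 + (-0.3682)·(-3) + (-0.2886)·(-2) + 0.1194·2 = -0.7065.
u_3 = c_3 + 0.2132·e_1 + 0.7065·e_2 = (2.3813, -3.3965, -2.0675, 1.9935).
‖u_3‖ = 5.0453, so e_3 = (0.4720, -0.6732, -0.4098, 0.3951).
Qᵀb = (-5.1168, -3.3835, 2.2830).
Back-substitute: x_3 = 2.2830/5.0453 = 0.4525.
x_2 = (-3.3835 + 0.7065·0.4525)/4.5677 = -0.6707.
x_1 = (-5.1168 − 3.6244·(-0.6707) + 0.2132·0.4525)/4.6904 = -0.5520.

x = (-0.5520, -0.6707, 0.4525)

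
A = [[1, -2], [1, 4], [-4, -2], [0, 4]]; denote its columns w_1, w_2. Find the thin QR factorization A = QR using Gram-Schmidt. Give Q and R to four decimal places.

Q = [[0.2357, -0.4354], [0.2357, 0.5869], [-0.9428, 0.0379], [0.0000, 0.6816]], R = [[4.2426, 2.3570], [0.0000, 5.8689]]

w_1 = (1, 1, -4, 0); ‖w_1‖ = 4.2426, so e_1 = (0.2357, 0.2357, -0.9428, 0.0000).
e_1·w_2 = 0.2357·(-2) + 0.2357·4 + (-0.9428)·(-2) + 0.0000·4 = 2.3570.
u_2 = w_2 − 2.3570·e_1 = (-2.5556, 3.4444, 0.2222, 4.0000).
‖u_2‖ = 5.8689, so e_2 = (-0.4354, 0.5869, 0.0379, 0.6816).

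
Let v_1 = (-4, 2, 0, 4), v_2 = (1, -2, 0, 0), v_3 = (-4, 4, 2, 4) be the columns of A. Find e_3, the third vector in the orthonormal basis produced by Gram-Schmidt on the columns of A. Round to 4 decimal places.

e_3 = (0.2586, 0.1293, 0.9374, 0.1940)

e_1 = v_1/‖v_1‖ = (-4, 2, 0, 4)/6.0000 = (-0.6667, 0.3333, 0.0000, 0.6667).
r_{12} = e_1·v_2 = -1.3333.
u_2 = v_2 + 1.3333·e_1 = (0.1111, -1.5556, 0.0000, 0.8889).
‖u_2‖ = 1.7951, so e_2 = (0.0619, -0.8666, 0.0000, 0.4952).
r_{13} = e_1·v_3 = 6.6667; r_{23} = e_2·v_3 = -1.7332.
u_3 = v_3 − 6.6667·e_1 + 1.7332·e_2 = (0.5517, 0.2759, 2.0000, 0.4138).
‖u_3‖ = 2.1335, so e_3 = (0.2586, 0.1293, 0.9374, 0.1940).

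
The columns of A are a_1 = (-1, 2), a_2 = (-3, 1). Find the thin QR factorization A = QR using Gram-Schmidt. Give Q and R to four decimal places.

a_1 = (-1, 2); ‖a_1‖ = 2.2361, so e_1 = (-0.4472, 0.8944).
e_1·a_2 = (-0.4472)·(-3) + 0.8944·1 = 2.2361.
u_2 = a_2 − 2.2361·e_1 = (-2.0000, -1.0000).
‖u_2‖ = 2.2361, so e_2 = (-0.8944, -0.4472).

Q = [[-0.4472, -0.8944], [0.8944, -0.4472]], R = [[2.2361, 2.2361], [0.0000, 2.2361]]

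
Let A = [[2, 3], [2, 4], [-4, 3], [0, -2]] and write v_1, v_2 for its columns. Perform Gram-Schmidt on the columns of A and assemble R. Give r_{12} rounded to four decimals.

r_{12} = 0.4082

e_1 = v_1/‖v_1‖ = (2, 2, -4, 0)/4.8990 = (0.4082, 0.4082, -0.8165, 0.0000).
r_{12} = e_1·v_2 = 0.4082.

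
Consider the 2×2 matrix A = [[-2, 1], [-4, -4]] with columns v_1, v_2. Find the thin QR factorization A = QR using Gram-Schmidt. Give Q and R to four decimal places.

v_1 = (-2, -4); ‖v_1‖ = 4.4721, so e_1 = (-0.4472, -0.8944).
e_1·v_2 = (-0.4472)·1 + (-0.8944)·(-4) = 3.1305.
u_2 = v_2 − 3.1305·e_1 = (2.4000, -1.2000).
‖u_2‖ = 2.6833, so e_2 = (0.8944, -0.4472).

Q = [[-0.4472, 0.8944], [-0.8944, -0.4472]], R = [[4.4721, 3.1305], [0.0000, 2.6833]]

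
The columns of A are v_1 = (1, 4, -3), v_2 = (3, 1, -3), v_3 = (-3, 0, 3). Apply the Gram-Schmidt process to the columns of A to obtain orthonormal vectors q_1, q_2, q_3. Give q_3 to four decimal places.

v_1 = (1, 4, -3); ‖v_1‖ = 5.0990, so q_1 = (0.1961, 0.7845, -0.5883).
q_1·v_2 = 0.1961·3 + 0.7845·1 + (-0.5883)·(-3) = 3.1379.
u_2 = v_2 − 3.1379·q_1 = (2.3846, -1.4615, -1.1538).
‖u_2‖ = 3.0255, so q_2 = (0.7882, -0.4831, -0.3814).
q_1·v_3 = 0.1961·(-3) + 0.7845·0 + (-0.5883)·3 = -2.3534; q_2·v_3 = 0.7882·(-3) + (-0.4831)·0 + (-0.3814)·3 = -3.5086.
u_3 = v_3 + 2.3534·q_1 + 3.5086·q_2 = (0.2269, 0.1513, 0.2773).
‖u_3‖ = 0.3889, so q_3 = (0.5834, 0.3889, 0.7130).

q_3 = (0.5834, 0.3889, 0.7130)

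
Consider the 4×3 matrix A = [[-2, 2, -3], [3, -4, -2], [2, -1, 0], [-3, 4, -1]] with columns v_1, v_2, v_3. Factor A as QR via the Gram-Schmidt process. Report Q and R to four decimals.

v_1 = (-2, 3, 2, -3); ‖v_1‖ = 5.0990, so e_1 = (-0.3922, 0.5883, 0.3922, -0.5883).
e_1·v_2 = (-0.3922)·2 + 0.5883·(-4) + 0.3922·(-1) + (-0.5883)·4 = -5.8835.
u_2 = v_2 + 5.8835·e_1 = (-0.3077, -0.5385, 1.3077, 0.5385).
‖u_2‖ = 1.5442, so e_2 = (-0.1993, -0.3487, 0.8468, 0.3487).
e_1·v_3 = (-0.3922)·(-3) + 0.5883·(-2) + 0.3922·0 + (-0.5883)·(-1) = 0.5883; e_2·v_3 = (-0.1993)·(-3) + (-0.3487)·(-2) + 0.8468·0 + 0.3487·(-1) = 0.9465.
u_3 = v_3 − 0.5883·e_1 − 0.9465·e_2 = (-2.5806, -2.0161, -1.0323, -0.9839).
‖u_3‖ = 3.5718, so e_3 = (-0.7225, -0.5645, -0.2890, -0.2755).

Q = [[-0.3922, -0.1993, -0.7225], [0.5883, -0.3487, -0.5645], [0.3922, 0.8468, -0.2890], [-0.5883, 0.3487, -0.2755]], R = [[5.0990, -5.8835, 0.5883], [0.0000, 1.5442, 0.9465], [0.0000, 0.0000, 3.5718]]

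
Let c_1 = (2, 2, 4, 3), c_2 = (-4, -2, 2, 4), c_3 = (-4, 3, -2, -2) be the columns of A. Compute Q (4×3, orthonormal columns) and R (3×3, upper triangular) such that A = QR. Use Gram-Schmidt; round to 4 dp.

c_1 = (2, 2, 4, 3); ‖c_1‖ = 5.7446, so q_1 = (0.3482, 0.3482, 0.6963, 0.5222).
q_1·c_2 = 0.3482·(-4) + 0.3482·(-2) + 0.6963·2 + 0.5222·4 = 1.3926.
u_2 = c_2 − 1.3926·q_1 = (-4.4848, -2.4848, 1.0303, 3.2727).
‖u_2‖ = 6.1693, so q_2 = (-0.7270, -0.4028, 0.1670, 0.5305).
q_1·c_3 = 0.3482·(-4) + 0.3482·3 + 0.6963·(-2) + 0.5222·(-2) = -2.7852; q_2·c_3 = (-0.7270)·(-4) + (-0.4028)·3 + 0.1670·(-2) + 0.5305·(-2) = 0.3045.
u_3 = c_3 + 2.7852·q_1 − 0.3045·q_2 = (-2.8089, 4.0924, -0.1115, -0.7070).
‖u_3‖ = 5.0149, so q_3 = (-0.5601, 0.8160, -0.0222, -0.1410).

Q = [[0.3482, -0.7270, -0.5601], [0.3482, -0.4028, 0.8160], [0.6963, 0.1670, -0.0222], [0.5222, 0.5305, -0.1410]], R = [[5.7446, 1.3926, -2.7852], [0.0000, 6.1693, 0.3045], [0.0000, 0.0000, 5.0149]]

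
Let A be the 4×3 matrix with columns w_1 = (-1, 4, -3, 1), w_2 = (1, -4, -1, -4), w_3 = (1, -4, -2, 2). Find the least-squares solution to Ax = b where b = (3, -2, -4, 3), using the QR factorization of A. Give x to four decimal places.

w_1 = (-1, 4, -3, 1); ‖w_1‖ = 5.1962, so e_1 = (-0.1925, 0.7698, -0.5774, 0.1925).
e_1·w_2 = (-0.1925)·1 + 0.7698·(-4) + (-0.5774)·(-1) + 0.1925·(-4) = -3.4641.
u_2 = w_2 + 3.4641·e_1 = (0.3333, -1.3333, -3.0000, -3.3333).
‖u_2‖ = 4.6904, so e_2 = (0.0711, -0.2843, -0.6396, -0.7107).
e_1·w_3 = (-0.1925)·1 + 0.7698·(-4) + (-0.5774)·(-2) + 0.1925·2 = -1.7321; e_2·w_3 = 0.0711·1 + (-0.2843)·(-4) + (-0.6396)·(-2) + (-0.7107)·2 = 1.0660.
u_3 = w_3 + 1.7321·e_1 − 1.0660·e_2 = (0.5909, -2.3636, -2.3182, 3.0909).
‖u_3‖ = 4.5677, so e_3 = (0.1294, -0.5175, -0.5075, 0.6767).
Qᵀb = (0.7698, 1.2081, 5.4832).
Back-substitute: x_3 = 5.4832/4.5677 = 1.2004.
x_2 = (1.2081 − 1.0660·1.2004)/4.6904 = -0.0153.
x_1 = (0.7698 + 3.4641·(-0.0153) + 1.7321·1.2004)/5.1962 = 0.5381.

x = (0.5381, -0.0153, 1.2004)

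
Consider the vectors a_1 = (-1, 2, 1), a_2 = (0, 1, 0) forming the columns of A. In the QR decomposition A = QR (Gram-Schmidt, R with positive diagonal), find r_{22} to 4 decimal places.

r_{22} = 0.5774

q_1 = a_1/‖a_1‖ = (-1, 2, 1)/2.4495 = (-0.4082, 0.8165, 0.4082).
r_{12} = q_1·a_2 = 0.8165.
u_2 = a_2 − 0.8165·q_1 = (0.3333, 0.3333, -0.3333).
r_{22} = ‖u_2‖ = 0.5774.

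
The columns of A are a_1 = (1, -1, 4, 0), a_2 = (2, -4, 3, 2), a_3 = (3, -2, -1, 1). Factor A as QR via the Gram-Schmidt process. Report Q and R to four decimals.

Q = [[0.2357, 0.2582, 0.9276], [-0.2357, -0.7746, 0.1971], [0.9428, -0.2582, -0.1826], [0.0000, 0.5164, -0.2595]], R = [[4.2426, 4.2426, 0.2357], [0.0000, 3.8730, 3.0984], [0.0000, 0.0000, 2.3118]]

a_1 = (1, -1, 4, 0); ‖a_1‖ = 4.2426, so e_1 = (0.2357, -0.2357, 0.9428, 0.0000).
e_1·a_2 = 0.2357·2 + (-0.2357)·(-4) + 0.9428·3 + 0.0000·2 = 4.2426.
u_2 = a_2 − 4.2426·e_1 = (1.0000, -3.0000, -1.0000, 2.0000).
‖u_2‖ = 3.8730, so e_2 = (0.2582, -0.7746, -0.2582, 0.5164).
e_1·a_3 = 0.2357·3 + (-0.2357)·(-2) + 0.9428·(-1) + 0.0000·1 = 0.2357; e_2·a_3 = 0.2582·3 + (-0.7746)·(-2) + (-0.2582)·(-1) + 0.5164·1 = 3.0984.
u_3 = a_3 − 0.2357·e_1 − 3.0984·e_2 = (2.1444, 0.4556, -0.4222, -0.6000).
‖u_3‖ = 2.3118, so e_3 = (0.9276, 0.1971, -0.1826, -0.2595).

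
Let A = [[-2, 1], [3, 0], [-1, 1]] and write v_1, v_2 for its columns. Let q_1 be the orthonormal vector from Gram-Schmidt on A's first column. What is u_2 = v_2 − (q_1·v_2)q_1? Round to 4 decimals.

q_1 = v_1/‖v_1‖ = (-2, 3, -1)/3.7417 = (-0.5345, 0.8018, -0.2673).
r_{12} = q_1·v_2 = -0.8018.
u_2 = v_2 + 0.8018·q_1 = (0.5714, 0.6429, 0.7857).

u_2 = (0.5714, 0.6429, 0.7857)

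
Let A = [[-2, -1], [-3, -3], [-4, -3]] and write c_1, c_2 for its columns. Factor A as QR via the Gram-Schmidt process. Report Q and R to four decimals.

c_1 = (-2, -3, -4); ‖c_1‖ = 5.3852, so e_1 = (-0.3714, -0.5571, -0.7428).
e_1·c_2 = (-0.3714)·(-1) + (-0.5571)·(-3) + (-0.7428)·(-3) = 4.2710.
u_2 = c_2 − 4.2710·e_1 = (0.5862, -0.6207, 0.1724).
‖u_2‖ = 0.8710, so e_2 = (0.6730, -0.7126, 0.1980).

Q = [[-0.3714, 0.6730], [-0.5571, -0.7126], [-0.7428, 0.1980]], R = [[5.3852, 4.2710], [0.0000, 0.8710]]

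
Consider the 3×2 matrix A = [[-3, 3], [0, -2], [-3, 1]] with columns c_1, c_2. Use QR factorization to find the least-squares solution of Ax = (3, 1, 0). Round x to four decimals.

c_1 = (-3, 0, -3); ‖c_1‖ = 4.2426, so e_1 = (-0.7071, 0.0000, -0.7071).
e_1·c_2 = (-0.7071)·3 + 0.0000·(-2) + (-0.7071)·1 = -2.8284.
u_2 = c_2 + 2.8284·e_1 = (1.0000, -2.0000, -1.0000).
‖u_2‖ = 2.4495, so e_2 = (0.4082, -0.8165, -0.4082).
Qᵀb = (-2.1213, 0.4082).
Back-substitute: x_2 = 0.4082/2.4495 = 0.1667.
x_1 = (-2.1213 + 2.8284·0.1667)/4.2426 = -0.3889.

x = (-0.3889, 0.1667)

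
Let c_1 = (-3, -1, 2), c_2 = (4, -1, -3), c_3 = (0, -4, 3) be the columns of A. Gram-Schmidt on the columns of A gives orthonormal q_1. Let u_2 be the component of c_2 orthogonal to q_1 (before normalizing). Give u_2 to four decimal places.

u_2 = (0.3571, -2.2143, -0.5714)

c_1 = (-3, -1, 2); ‖c_1‖ = 3.7417, so q_1 = (-0.8018, -0.2673, 0.5345).
q_1·c_2 = (-0.8018)·4 + (-0.2673)·(-1) + 0.5345·(-3) = -4.5434.
u_2 = c_2 + 4.5434·q_1 = (0.3571, -2.2143, -0.5714).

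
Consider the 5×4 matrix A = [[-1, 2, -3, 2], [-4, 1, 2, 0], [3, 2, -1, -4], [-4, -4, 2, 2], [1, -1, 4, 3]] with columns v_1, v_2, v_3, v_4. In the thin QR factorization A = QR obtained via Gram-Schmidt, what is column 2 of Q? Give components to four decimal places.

e_2 = (0.5154, 0.5256, 0.2092, -0.5716, -0.2960)

v_1 = (-1, -4, 3, -4, 1); ‖v_1‖ = 6.5574, so e_1 = (-0.1525, -0.6100, 0.4575, -0.6100, 0.1525).
e_1·v_2 = (-0.1525)·2 + (-0.6100)·1 + 0.4575·2 + (-0.6100)·(-4) + 0.1525·(-1) = 2.2875.
u_2 = v_2 − 2.2875·e_1 = (2.3488, 2.3953, 0.9535, -2.6047, -1.3488).
‖u_2‖ = 4.5571, so e_2 = (0.5154, 0.5256, 0.2092, -0.5716, -0.2960).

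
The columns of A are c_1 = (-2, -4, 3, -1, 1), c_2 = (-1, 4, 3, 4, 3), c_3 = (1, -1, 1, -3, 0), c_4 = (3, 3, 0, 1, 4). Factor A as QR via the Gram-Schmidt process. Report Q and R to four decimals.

e_1 = c_1/‖c_1‖ = (-2, -4, 3, -1, 1)/5.5678 = (-0.3592, -0.7184, 0.5388, -0.1796, 0.1796).
r_{12} = e_1·c_2 = -1.0776.
u_2 = c_2 + 1.0776·e_1 = (-1.3871, 3.2258, 3.5806, 3.8065, 3.1935).
‖u_2‖ = 7.0597, so e_2 = (-0.1965, 0.4569, 0.5072, 0.5392, 0.4524).
r_{13} = e_1·c_3 = 1.4368; r_{23} = e_2·c_3 = -1.7638.
u_3 = c_3 − 1.4368·e_1 + 1.7638·e_2 = (1.1696, 0.8382, 1.1204, -1.7909, 0.5398).
‖u_3‖ = 2.6124, so e_3 = (0.4477, 0.3209, 0.4289, -0.6856, 0.2066).
r_{14} = e_1·c_4 = -2.6941; r_{24} = e_2·c_4 = 3.1300; r_{34} = e_3·c_4 = 2.4466.
u_4 = c_4 + 2.6941·e_1 − 3.1300·e_2 − 2.4466·e_3 = (1.5519, -1.1507, -1.1852, 0.5058, 2.5624).
‖u_4‖ = 3.4582, so e_4 = (0.4488, -0.3327, -0.3427, 0.1463, 0.7410).

Q = [[-0.3592, -0.1965, 0.4477, 0.4488], [-0.7184, 0.4569, 0.3209, -0.3327], [0.5388, 0.5072, 0.4289, -0.3427], [-0.1796, 0.5392, -0.6856, 0.1463], [0.1796, 0.4524, 0.2066, 0.7410]], R = [[5.5678, -1.0776, 1.4368, -2.6941], [0.0000, 7.0597, -1.7638, 3.1300], [0.0000, 0.0000, 2.6124, 2.4466], [0.0000, 0.0000, 0.0000, 3.4582]]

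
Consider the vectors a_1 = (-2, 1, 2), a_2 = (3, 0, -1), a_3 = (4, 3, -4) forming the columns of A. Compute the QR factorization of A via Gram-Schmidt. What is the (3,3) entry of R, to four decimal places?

r_{33} = 3.9223

e_1 = a_1/‖a_1‖ = (-2, 1, 2)/3.0000 = (-0.6667, 0.3333, 0.6667).
r_{12} = e_1·a_2 = -2.6667.
u_2 = a_2 + 2.6667·e_1 = (1.2222, 0.8889, 0.7778).
‖u_2‖ = 1.6997, so e_2 = (0.7191, 0.5230, 0.4576).
r_{13} = e_1·a_3 = -4.3333; r_{23} = e_2·a_3 = 2.6149.
u_3 = a_3 + 4.3333·e_1 − 2.6149·e_2 = (-0.7692, 3.0769, -2.3077).
r_{33} = ‖u_3‖ = 3.9223.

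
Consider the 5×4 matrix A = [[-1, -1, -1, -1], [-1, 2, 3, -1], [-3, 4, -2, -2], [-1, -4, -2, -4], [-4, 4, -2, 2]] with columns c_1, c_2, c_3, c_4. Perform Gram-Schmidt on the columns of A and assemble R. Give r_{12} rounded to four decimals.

q_1 = c_1/‖c_1‖ = (-1, -1, -3, -1, -4)/5.2915 = (-0.1890, -0.1890, -0.5669, -0.1890, -0.7559).
r_{12} = q_1·c_2 = -4.7246.

r_{12} = -4.7246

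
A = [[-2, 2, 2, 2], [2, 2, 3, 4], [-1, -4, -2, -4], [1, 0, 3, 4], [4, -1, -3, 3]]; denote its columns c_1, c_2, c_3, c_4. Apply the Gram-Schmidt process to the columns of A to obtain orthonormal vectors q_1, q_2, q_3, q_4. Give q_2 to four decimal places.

q_2 = (0.4000, 0.4000, -0.8000, 0.0000, -0.2000)

c_1 = (-2, 2, -1, 1, 4); ‖c_1‖ = 5.0990, so q_1 = (-0.3922, 0.3922, -0.1961, 0.1961, 0.7845).
q_1·c_2 = (-0.3922)·2 + 0.3922·2 + (-0.1961)·(-4) + 0.1961·0 + 0.7845·(-1) = 0.0000.
u_2 = c_2 + 0.0000·q_1 = (2.0000, 2.0000, -4.0000, 0.0000, -1.0000).
‖u_2‖ = 5.0000, so q_2 = (0.4000, 0.4000, -0.8000, 0.0000, -0.2000).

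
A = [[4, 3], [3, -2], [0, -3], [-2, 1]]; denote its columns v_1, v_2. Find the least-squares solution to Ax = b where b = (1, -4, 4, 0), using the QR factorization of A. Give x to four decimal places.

x = (-0.2765, 0.0046)

e_1 = v_1/‖v_1‖ = (4, 3, 0, -2)/5.3852 = (0.7428, 0.5571, 0.0000, -0.3714).
r_{12} = e_1·v_2 = 0.7428.
u_2 = v_2 − 0.7428·e_1 = (2.4483, -2.4138, -3.0000, 1.2759).
‖u_2‖ = 4.7380, so e_2 = (0.5167, -0.5095, -0.6332, 0.2693).
Qᵀb = (-1.4856, 0.0218).
Back-substitute: x_2 = 0.0218/4.7380 = 0.0046.
x_1 = (-1.4856 − 0.7428·0.0046)/5.3852 = -0.2765.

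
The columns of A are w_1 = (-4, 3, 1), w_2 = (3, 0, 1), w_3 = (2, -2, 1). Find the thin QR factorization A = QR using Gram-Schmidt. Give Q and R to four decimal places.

w_1 = (-4, 3, 1); ‖w_1‖ = 5.0990, so q_1 = (-0.7845, 0.5883, 0.1961).
q_1·w_2 = (-0.7845)·3 + 0.5883·0 + 0.1961·1 = -2.1573.
u_2 = w_2 + 2.1573·q_1 = (1.3077, 1.2692, 1.4231).
‖u_2‖ = 2.3122, so q_2 = (0.5656, 0.5489, 0.6155).
q_1·w_3 = (-0.7845)·2 + 0.5883·(-2) + 0.1961·1 = -2.5495; q_2·w_3 = 0.5656·2 + 0.5489·(-2) + 0.6155·1 = 0.6487.
u_3 = w_3 + 2.5495·q_1 − 0.6487·q_2 = (-0.3669, -0.8561, 1.1007).
‖u_3‖ = 1.4419, so q_3 = (-0.2545, -0.5937, 0.7634).

Q = [[-0.7845, 0.5656, -0.2545], [0.5883, 0.5489, -0.5937], [0.1961, 0.6155, 0.7634]], R = [[5.0990, -2.1573, -2.5495], [0.0000, 2.3122, 0.6487], [0.0000, 0.0000, 1.4419]]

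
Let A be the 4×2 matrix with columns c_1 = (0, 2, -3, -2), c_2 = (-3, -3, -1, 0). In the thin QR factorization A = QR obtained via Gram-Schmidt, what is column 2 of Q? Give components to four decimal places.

e_1 = c_1/‖c_1‖ = (0, 2, -3, -2)/4.1231 = (0.0000, 0.4851, -0.7276, -0.4851).
r_{12} = e_1·c_2 = -0.7276.
u_2 = c_2 + 0.7276·e_1 = (-3.0000, -2.6471, -1.5294, -0.3529).
‖u_2‖ = 4.2977, so e_2 = (-0.6980, -0.6159, -0.3559, -0.0821).

e_2 = (-0.6980, -0.6159, -0.3559, -0.0821)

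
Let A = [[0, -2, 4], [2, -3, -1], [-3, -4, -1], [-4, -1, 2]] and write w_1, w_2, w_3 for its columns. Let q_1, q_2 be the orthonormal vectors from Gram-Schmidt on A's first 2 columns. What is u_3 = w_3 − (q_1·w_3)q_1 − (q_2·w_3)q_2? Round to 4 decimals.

u_3 = (3.9558, -0.5987, -1.7896, 1.0429)

w_1 = (0, 2, -3, -4); ‖w_1‖ = 5.3852, so q_1 = (0.0000, 0.3714, -0.5571, -0.7428).
q_1·w_2 = 0.0000·(-2) + 0.3714·(-3) + (-0.5571)·(-4) + (-0.7428)·(-1) = 1.8570.
u_2 = w_2 − 1.8570·q_1 = (-2.0000, -3.6897, -2.9655, 0.3793).
‖u_2‖ = 5.1528, so q_2 = (-0.3881, -0.7160, -0.5755, 0.0736).
q_1·w_3 = 0.0000·4 + 0.3714·(-1) + (-0.5571)·(-1) + (-0.7428)·2 = -1.2999; q_2·w_3 = (-0.3881)·4 + (-0.7160)·(-1) + (-0.5755)·(-1) + 0.0736·2 = -0.1138.
u_3 = w_3 + 1.2999·q_1 + 0.1138·q_2 = (3.9558, -0.5987, -1.7896, 1.0429).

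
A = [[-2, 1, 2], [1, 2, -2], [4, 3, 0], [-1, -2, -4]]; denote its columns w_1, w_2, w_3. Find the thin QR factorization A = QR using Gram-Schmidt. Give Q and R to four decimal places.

w_1 = (-2, 1, 4, -1); ‖w_1‖ = 4.6904, so e_1 = (-0.4264, 0.2132, 0.8528, -0.2132).
e_1·w_2 = (-0.4264)·1 + 0.2132·2 + 0.8528·3 + (-0.2132)·(-2) = 2.9848.
u_2 = w_2 − 2.9848·e_1 = (2.2727, 1.3636, 0.4545, -1.3636).
‖u_2‖ = 3.0151, so e_2 = (0.7538, 0.4523, 0.1508, -0.4523).
e_1·w_3 = (-0.4264)·2 + 0.2132·(-2) + 0.8528·0 + (-0.2132)·(-4) = -0.4264; e_2·w_3 = 0.7538·2 + 0.4523·(-2) + 0.1508·0 + (-0.4523)·(-4) = 2.4121.
u_3 = w_3 + 0.4264·e_1 − 2.4121·e_2 = (0.0000, -3.0000, 0.0000, -3.0000).
‖u_3‖ = 4.2426, so e_3 = (0.0000, -0.7071, 0.0000, -0.7071).

Q = [[-0.4264, 0.7538, 0.0000], [0.2132, 0.4523, -0.7071], [0.8528, 0.1508, 0.0000], [-0.2132, -0.4523, -0.7071]], R = [[4.6904, 2.9848, -0.4264], [0.0000, 3.0151, 2.4121], [0.0000, 0.0000, 4.2426]]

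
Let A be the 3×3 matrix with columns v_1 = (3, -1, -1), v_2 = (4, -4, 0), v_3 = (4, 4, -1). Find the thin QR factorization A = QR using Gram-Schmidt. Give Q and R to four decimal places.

q_1 = v_1/‖v_1‖ = (3, -1, -1)/3.3166 = (0.9045, -0.3015, -0.3015).
r_{12} = q_1·v_2 = 4.8242.
u_2 = v_2 − 4.8242·q_1 = (-0.3636, -2.5455, 1.4545).
‖u_2‖ = 2.9542, so q_2 = (-0.1231, -0.8616, 0.4924).
r_{13} = q_1·v_3 = 2.7136; r_{23} = q_2·v_3 = -4.4313.
u_3 = v_3 − 2.7136·q_1 + 4.4313·q_2 = (1.0000, 1.0000, 2.0000).
‖u_3‖ = 2.4495, so q_3 = (0.4082, 0.4082, 0.8165).

Q = [[0.9045, -0.1231, 0.4082], [-0.3015, -0.8616, 0.4082], [-0.3015, 0.4924, 0.8165]], R = [[3.3166, 4.8242, 2.7136], [0.0000, 2.9542, -4.4313], [0.0000, 0.0000, 2.4495]]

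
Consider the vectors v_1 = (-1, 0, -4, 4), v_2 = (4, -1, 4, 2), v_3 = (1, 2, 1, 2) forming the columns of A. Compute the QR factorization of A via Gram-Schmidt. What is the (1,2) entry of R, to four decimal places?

v_1 = (-1, 0, -4, 4); ‖v_1‖ = 5.7446, so q_1 = (-0.1741, 0.0000, -0.6963, 0.6963).
r_{12} = q_1·v_2 = -2.0889.

r_{12} = -2.0889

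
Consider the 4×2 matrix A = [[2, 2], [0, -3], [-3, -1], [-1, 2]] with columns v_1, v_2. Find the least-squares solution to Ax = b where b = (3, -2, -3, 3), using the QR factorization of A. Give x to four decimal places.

x = (0.4890, 1.0308)

e_1 = v_1/‖v_1‖ = (2, 0, -3, -1)/3.7417 = (0.5345, 0.0000, -0.8018, -0.2673).
r_{12} = e_1·v_2 = 1.3363.
u_2 = v_2 − 1.3363·e_1 = (1.2857, -3.0000, 0.0714, 2.3571).
‖u_2‖ = 4.0267, so e_2 = (0.3193, -0.7450, 0.0177, 0.5854).
Qᵀb = (3.2071, 4.1509).
Back-substitute: x_2 = 4.1509/4.0267 = 1.0308.
x_1 = (3.2071 − 1.3363·1.0308)/3.7417 = 0.4890.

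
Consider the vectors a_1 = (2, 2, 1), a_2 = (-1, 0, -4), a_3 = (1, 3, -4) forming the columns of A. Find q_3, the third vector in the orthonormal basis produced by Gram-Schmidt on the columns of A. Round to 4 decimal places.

q_3 = (-0.7396, 0.6472, 0.1849)

a_1 = (2, 2, 1); ‖a_1‖ = 3.0000, so q_1 = (0.6667, 0.6667, 0.3333).
q_1·a_2 = 0.6667·(-1) + 0.6667·0 + 0.3333·(-4) = -2.0000.
u_2 = a_2 + 2.0000·q_1 = (0.3333, 1.3333, -3.3333).
‖u_2‖ = 3.6056, so q_2 = (0.0925, 0.3698, -0.9245).
q_1·a_3 = 0.6667·1 + 0.6667·3 + 0.3333·(-4) = 1.3333; q_2·a_3 = 0.0925·1 + 0.3698·3 + (-0.9245)·(-4) = 4.8999.
u_3 = a_3 − 1.3333·q_1 − 4.8999·q_2 = (-0.3419, 0.2991, 0.0855).
‖u_3‖ = 0.4623, so q_3 = (-0.7396, 0.6472, 0.1849).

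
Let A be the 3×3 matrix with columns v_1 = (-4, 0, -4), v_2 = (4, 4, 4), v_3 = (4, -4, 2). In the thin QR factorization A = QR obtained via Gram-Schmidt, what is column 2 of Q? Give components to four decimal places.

v_1 = (-4, 0, -4); ‖v_1‖ = 5.6569, so e_1 = (-0.7071, 0.0000, -0.7071).
e_1·v_2 = (-0.7071)·4 + 0.0000·4 + (-0.7071)·4 = -5.6569.
u_2 = v_2 + 5.6569·e_1 = (0.0000, 4.0000, 0.0000).
‖u_2‖ = 4.0000, so e_2 = (0.0000, 1.0000, 0.0000).

e_2 = (0.0000, 1.0000, 0.0000)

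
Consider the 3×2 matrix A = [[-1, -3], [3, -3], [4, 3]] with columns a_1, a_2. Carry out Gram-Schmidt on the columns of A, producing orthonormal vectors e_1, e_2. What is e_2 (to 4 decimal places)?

e_1 = a_1/‖a_1‖ = (-1, 3, 4)/5.0990 = (-0.1961, 0.5883, 0.7845).
r_{12} = e_1·a_2 = 1.1767.
u_2 = a_2 − 1.1767·e_1 = (-2.7692, -3.6923, 2.0769).
‖u_2‖ = 5.0612, so e_2 = (-0.5472, -0.7295, 0.4104).

e_2 = (-0.5472, -0.7295, 0.4104)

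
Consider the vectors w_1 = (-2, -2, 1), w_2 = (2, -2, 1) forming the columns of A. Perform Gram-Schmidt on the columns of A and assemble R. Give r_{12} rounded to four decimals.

r_{12} = 0.3333

e_1 = w_1/‖w_1‖ = (-2, -2, 1)/3.0000 = (-0.6667, -0.6667, 0.3333).
r_{12} = e_1·w_2 = 0.3333.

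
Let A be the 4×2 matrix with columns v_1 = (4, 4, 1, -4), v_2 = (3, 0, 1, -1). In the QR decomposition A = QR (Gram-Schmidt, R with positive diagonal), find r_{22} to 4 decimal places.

v_1 = (4, 4, 1, -4); ‖v_1‖ = 7.0000, so e_1 = (0.5714, 0.5714, 0.1429, -0.5714).
e_1·v_2 = 0.5714·3 + 0.5714·0 + 0.1429·1 + (-0.5714)·(-1) = 2.4286.
u_2 = v_2 − 2.4286·e_1 = (1.6122, -1.3878, 0.6531, 0.3878).
r_{22} = ‖u_2‖ = 2.2588.

r_{22} = 2.2588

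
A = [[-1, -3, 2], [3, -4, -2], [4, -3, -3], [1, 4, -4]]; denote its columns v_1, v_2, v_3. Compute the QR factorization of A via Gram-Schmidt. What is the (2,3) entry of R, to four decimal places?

r_{23} = -3.2082

e_1 = v_1/‖v_1‖ = (-1, 3, 4, 1)/5.1962 = (-0.1925, 0.5774, 0.7698, 0.1925).
r_{12} = e_1·v_2 = -3.2717.
u_2 = v_2 + 3.2717·e_1 = (-3.6296, -2.1111, -0.4815, 4.6296).
‖u_2‖ = 6.2687, so e_2 = (-0.5790, -0.3368, -0.0768, 0.7385).
r_{23} = e_2·v_3 = -3.2082.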